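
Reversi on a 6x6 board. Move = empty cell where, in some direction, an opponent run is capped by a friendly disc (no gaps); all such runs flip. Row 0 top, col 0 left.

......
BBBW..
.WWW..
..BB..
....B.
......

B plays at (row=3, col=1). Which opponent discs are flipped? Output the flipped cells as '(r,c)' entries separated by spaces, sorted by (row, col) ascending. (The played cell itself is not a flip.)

Dir NW: first cell '.' (not opp) -> no flip
Dir N: opp run (2,1) capped by B -> flip
Dir NE: opp run (2,2) (1,3), next='.' -> no flip
Dir W: first cell '.' (not opp) -> no flip
Dir E: first cell 'B' (not opp) -> no flip
Dir SW: first cell '.' (not opp) -> no flip
Dir S: first cell '.' (not opp) -> no flip
Dir SE: first cell '.' (not opp) -> no flip

Answer: (2,1)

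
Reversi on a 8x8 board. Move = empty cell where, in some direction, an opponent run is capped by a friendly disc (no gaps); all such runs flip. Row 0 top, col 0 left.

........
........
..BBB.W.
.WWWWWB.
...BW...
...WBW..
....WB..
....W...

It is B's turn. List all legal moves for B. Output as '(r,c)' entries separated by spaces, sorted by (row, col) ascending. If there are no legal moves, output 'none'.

Answer: (1,6) (2,1) (2,5) (3,0) (4,0) (4,1) (4,2) (4,5) (4,6) (5,2) (5,6) (6,3) (6,6)

Derivation:
(1,5): no bracket -> illegal
(1,6): flips 1 -> legal
(1,7): no bracket -> illegal
(2,0): no bracket -> illegal
(2,1): flips 1 -> legal
(2,5): flips 1 -> legal
(2,7): no bracket -> illegal
(3,0): flips 5 -> legal
(3,7): no bracket -> illegal
(4,0): flips 1 -> legal
(4,1): flips 1 -> legal
(4,2): flips 2 -> legal
(4,5): flips 3 -> legal
(4,6): flips 1 -> legal
(5,2): flips 1 -> legal
(5,6): flips 1 -> legal
(6,2): no bracket -> illegal
(6,3): flips 2 -> legal
(6,6): flips 3 -> legal
(7,3): no bracket -> illegal
(7,5): no bracket -> illegal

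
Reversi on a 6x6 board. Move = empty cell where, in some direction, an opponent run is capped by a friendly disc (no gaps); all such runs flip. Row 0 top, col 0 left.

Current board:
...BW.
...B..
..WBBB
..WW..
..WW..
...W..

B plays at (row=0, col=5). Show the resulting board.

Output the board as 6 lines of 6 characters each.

Place B at (0,5); scan 8 dirs for brackets.
Dir NW: edge -> no flip
Dir N: edge -> no flip
Dir NE: edge -> no flip
Dir W: opp run (0,4) capped by B -> flip
Dir E: edge -> no flip
Dir SW: first cell '.' (not opp) -> no flip
Dir S: first cell '.' (not opp) -> no flip
Dir SE: edge -> no flip
All flips: (0,4)

Answer: ...BBB
...B..
..WBBB
..WW..
..WW..
...W..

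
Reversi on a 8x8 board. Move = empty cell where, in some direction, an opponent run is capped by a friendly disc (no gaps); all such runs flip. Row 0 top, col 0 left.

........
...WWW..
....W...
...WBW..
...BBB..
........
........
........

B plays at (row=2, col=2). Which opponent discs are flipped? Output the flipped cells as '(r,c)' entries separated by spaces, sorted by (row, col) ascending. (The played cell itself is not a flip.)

Dir NW: first cell '.' (not opp) -> no flip
Dir N: first cell '.' (not opp) -> no flip
Dir NE: opp run (1,3), next='.' -> no flip
Dir W: first cell '.' (not opp) -> no flip
Dir E: first cell '.' (not opp) -> no flip
Dir SW: first cell '.' (not opp) -> no flip
Dir S: first cell '.' (not opp) -> no flip
Dir SE: opp run (3,3) capped by B -> flip

Answer: (3,3)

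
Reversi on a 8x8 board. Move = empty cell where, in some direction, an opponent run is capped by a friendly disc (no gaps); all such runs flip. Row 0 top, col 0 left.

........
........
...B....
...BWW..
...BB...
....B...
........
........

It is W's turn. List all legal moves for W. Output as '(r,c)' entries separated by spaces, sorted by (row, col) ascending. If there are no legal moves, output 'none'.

Answer: (1,2) (3,2) (5,2) (5,3) (6,4)

Derivation:
(1,2): flips 1 -> legal
(1,3): no bracket -> illegal
(1,4): no bracket -> illegal
(2,2): no bracket -> illegal
(2,4): no bracket -> illegal
(3,2): flips 1 -> legal
(4,2): no bracket -> illegal
(4,5): no bracket -> illegal
(5,2): flips 1 -> legal
(5,3): flips 1 -> legal
(5,5): no bracket -> illegal
(6,3): no bracket -> illegal
(6,4): flips 2 -> legal
(6,5): no bracket -> illegal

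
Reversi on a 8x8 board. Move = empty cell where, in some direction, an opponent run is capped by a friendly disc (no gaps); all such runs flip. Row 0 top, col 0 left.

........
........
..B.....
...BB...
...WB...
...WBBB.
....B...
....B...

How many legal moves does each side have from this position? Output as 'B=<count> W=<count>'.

Answer: B=5 W=7

Derivation:
-- B to move --
(3,2): flips 1 -> legal
(4,2): flips 2 -> legal
(5,2): flips 2 -> legal
(6,2): flips 1 -> legal
(6,3): flips 2 -> legal
B mobility = 5
-- W to move --
(1,1): no bracket -> illegal
(1,2): no bracket -> illegal
(1,3): no bracket -> illegal
(2,1): no bracket -> illegal
(2,3): flips 1 -> legal
(2,4): no bracket -> illegal
(2,5): flips 1 -> legal
(3,1): no bracket -> illegal
(3,2): no bracket -> illegal
(3,5): flips 1 -> legal
(4,2): no bracket -> illegal
(4,5): flips 1 -> legal
(4,6): no bracket -> illegal
(4,7): no bracket -> illegal
(5,7): flips 3 -> legal
(6,3): no bracket -> illegal
(6,5): flips 1 -> legal
(6,6): no bracket -> illegal
(6,7): no bracket -> illegal
(7,3): no bracket -> illegal
(7,5): flips 1 -> legal
W mobility = 7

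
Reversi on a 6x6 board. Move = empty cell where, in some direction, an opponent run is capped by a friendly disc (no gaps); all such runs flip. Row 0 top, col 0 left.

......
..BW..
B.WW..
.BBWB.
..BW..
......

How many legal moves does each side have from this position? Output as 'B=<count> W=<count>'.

-- B to move --
(0,2): no bracket -> illegal
(0,3): no bracket -> illegal
(0,4): flips 2 -> legal
(1,1): no bracket -> illegal
(1,4): flips 2 -> legal
(2,1): no bracket -> illegal
(2,4): flips 1 -> legal
(4,4): flips 1 -> legal
(5,2): flips 1 -> legal
(5,3): no bracket -> illegal
(5,4): flips 1 -> legal
B mobility = 6
-- W to move --
(0,1): flips 1 -> legal
(0,2): flips 1 -> legal
(0,3): no bracket -> illegal
(1,0): no bracket -> illegal
(1,1): flips 1 -> legal
(2,1): flips 1 -> legal
(2,4): no bracket -> illegal
(2,5): flips 1 -> legal
(3,0): flips 2 -> legal
(3,5): flips 1 -> legal
(4,0): flips 1 -> legal
(4,1): flips 2 -> legal
(4,4): no bracket -> illegal
(4,5): flips 1 -> legal
(5,1): flips 1 -> legal
(5,2): flips 2 -> legal
(5,3): no bracket -> illegal
W mobility = 12

Answer: B=6 W=12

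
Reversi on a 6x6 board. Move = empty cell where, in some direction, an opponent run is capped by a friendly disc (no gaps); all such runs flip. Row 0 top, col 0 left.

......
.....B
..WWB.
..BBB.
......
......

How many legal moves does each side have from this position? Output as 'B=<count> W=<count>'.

Answer: B=5 W=6

Derivation:
-- B to move --
(1,1): flips 1 -> legal
(1,2): flips 2 -> legal
(1,3): flips 1 -> legal
(1,4): flips 1 -> legal
(2,1): flips 2 -> legal
(3,1): no bracket -> illegal
B mobility = 5
-- W to move --
(0,4): no bracket -> illegal
(0,5): no bracket -> illegal
(1,3): no bracket -> illegal
(1,4): no bracket -> illegal
(2,1): no bracket -> illegal
(2,5): flips 1 -> legal
(3,1): no bracket -> illegal
(3,5): no bracket -> illegal
(4,1): flips 1 -> legal
(4,2): flips 1 -> legal
(4,3): flips 1 -> legal
(4,4): flips 1 -> legal
(4,5): flips 1 -> legal
W mobility = 6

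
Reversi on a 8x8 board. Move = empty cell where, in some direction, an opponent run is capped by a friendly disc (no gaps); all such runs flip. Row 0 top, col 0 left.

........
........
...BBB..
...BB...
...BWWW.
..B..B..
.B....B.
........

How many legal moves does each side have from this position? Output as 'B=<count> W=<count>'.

Answer: B=5 W=7

Derivation:
-- B to move --
(3,5): flips 1 -> legal
(3,6): no bracket -> illegal
(3,7): flips 1 -> legal
(4,7): flips 3 -> legal
(5,3): no bracket -> illegal
(5,4): flips 1 -> legal
(5,6): flips 1 -> legal
(5,7): no bracket -> illegal
B mobility = 5
-- W to move --
(1,2): flips 2 -> legal
(1,3): no bracket -> illegal
(1,4): flips 2 -> legal
(1,5): no bracket -> illegal
(1,6): no bracket -> illegal
(2,2): flips 1 -> legal
(2,6): no bracket -> illegal
(3,2): no bracket -> illegal
(3,5): no bracket -> illegal
(3,6): no bracket -> illegal
(4,1): no bracket -> illegal
(4,2): flips 1 -> legal
(5,0): no bracket -> illegal
(5,1): no bracket -> illegal
(5,3): no bracket -> illegal
(5,4): no bracket -> illegal
(5,6): no bracket -> illegal
(5,7): no bracket -> illegal
(6,0): no bracket -> illegal
(6,2): no bracket -> illegal
(6,3): no bracket -> illegal
(6,4): flips 1 -> legal
(6,5): flips 1 -> legal
(6,7): no bracket -> illegal
(7,0): no bracket -> illegal
(7,1): no bracket -> illegal
(7,2): no bracket -> illegal
(7,5): no bracket -> illegal
(7,6): no bracket -> illegal
(7,7): flips 2 -> legal
W mobility = 7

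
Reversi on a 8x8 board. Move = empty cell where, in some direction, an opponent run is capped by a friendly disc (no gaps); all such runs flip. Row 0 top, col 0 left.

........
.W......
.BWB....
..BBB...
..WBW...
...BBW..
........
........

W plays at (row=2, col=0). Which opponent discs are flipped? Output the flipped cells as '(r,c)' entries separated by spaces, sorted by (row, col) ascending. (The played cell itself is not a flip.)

Dir NW: edge -> no flip
Dir N: first cell '.' (not opp) -> no flip
Dir NE: first cell 'W' (not opp) -> no flip
Dir W: edge -> no flip
Dir E: opp run (2,1) capped by W -> flip
Dir SW: edge -> no flip
Dir S: first cell '.' (not opp) -> no flip
Dir SE: first cell '.' (not opp) -> no flip

Answer: (2,1)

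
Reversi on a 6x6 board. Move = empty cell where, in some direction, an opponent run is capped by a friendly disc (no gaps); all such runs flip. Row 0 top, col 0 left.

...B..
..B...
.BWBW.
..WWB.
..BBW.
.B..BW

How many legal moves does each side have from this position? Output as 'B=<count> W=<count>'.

-- B to move --
(1,1): no bracket -> illegal
(1,3): no bracket -> illegal
(1,4): flips 1 -> legal
(1,5): flips 2 -> legal
(2,5): flips 1 -> legal
(3,1): flips 2 -> legal
(3,5): no bracket -> illegal
(4,1): flips 1 -> legal
(4,5): flips 1 -> legal
(5,3): no bracket -> illegal
B mobility = 6
-- W to move --
(0,1): no bracket -> illegal
(0,2): flips 1 -> legal
(0,4): no bracket -> illegal
(1,0): flips 1 -> legal
(1,1): no bracket -> illegal
(1,3): flips 1 -> legal
(1,4): flips 1 -> legal
(2,0): flips 1 -> legal
(2,5): no bracket -> illegal
(3,0): no bracket -> illegal
(3,1): no bracket -> illegal
(3,5): flips 1 -> legal
(4,0): no bracket -> illegal
(4,1): flips 2 -> legal
(4,5): no bracket -> illegal
(5,0): no bracket -> illegal
(5,2): flips 1 -> legal
(5,3): flips 2 -> legal
W mobility = 9

Answer: B=6 W=9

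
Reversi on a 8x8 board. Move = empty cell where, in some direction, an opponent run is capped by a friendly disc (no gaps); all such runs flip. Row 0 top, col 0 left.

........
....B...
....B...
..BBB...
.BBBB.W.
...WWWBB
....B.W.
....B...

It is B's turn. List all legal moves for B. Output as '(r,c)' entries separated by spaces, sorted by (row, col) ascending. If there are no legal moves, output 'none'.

(3,5): flips 1 -> legal
(3,6): flips 1 -> legal
(3,7): flips 2 -> legal
(4,5): no bracket -> illegal
(4,7): no bracket -> illegal
(5,2): flips 3 -> legal
(6,2): flips 1 -> legal
(6,3): flips 1 -> legal
(6,5): flips 1 -> legal
(6,7): no bracket -> illegal
(7,5): flips 1 -> legal
(7,6): flips 1 -> legal
(7,7): flips 2 -> legal

Answer: (3,5) (3,6) (3,7) (5,2) (6,2) (6,3) (6,5) (7,5) (7,6) (7,7)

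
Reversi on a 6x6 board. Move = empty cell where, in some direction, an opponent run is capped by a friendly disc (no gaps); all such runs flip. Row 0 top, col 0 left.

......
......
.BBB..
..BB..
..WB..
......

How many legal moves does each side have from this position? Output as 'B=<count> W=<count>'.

Answer: B=3 W=3

Derivation:
-- B to move --
(3,1): no bracket -> illegal
(4,1): flips 1 -> legal
(5,1): flips 1 -> legal
(5,2): flips 1 -> legal
(5,3): no bracket -> illegal
B mobility = 3
-- W to move --
(1,0): no bracket -> illegal
(1,1): no bracket -> illegal
(1,2): flips 2 -> legal
(1,3): no bracket -> illegal
(1,4): no bracket -> illegal
(2,0): no bracket -> illegal
(2,4): flips 1 -> legal
(3,0): no bracket -> illegal
(3,1): no bracket -> illegal
(3,4): no bracket -> illegal
(4,1): no bracket -> illegal
(4,4): flips 1 -> legal
(5,2): no bracket -> illegal
(5,3): no bracket -> illegal
(5,4): no bracket -> illegal
W mobility = 3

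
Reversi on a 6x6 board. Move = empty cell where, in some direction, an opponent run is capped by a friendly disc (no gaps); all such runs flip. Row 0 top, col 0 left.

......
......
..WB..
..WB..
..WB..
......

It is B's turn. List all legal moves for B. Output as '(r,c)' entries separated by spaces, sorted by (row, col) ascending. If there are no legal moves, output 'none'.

Answer: (1,1) (2,1) (3,1) (4,1) (5,1)

Derivation:
(1,1): flips 1 -> legal
(1,2): no bracket -> illegal
(1,3): no bracket -> illegal
(2,1): flips 2 -> legal
(3,1): flips 1 -> legal
(4,1): flips 2 -> legal
(5,1): flips 1 -> legal
(5,2): no bracket -> illegal
(5,3): no bracket -> illegal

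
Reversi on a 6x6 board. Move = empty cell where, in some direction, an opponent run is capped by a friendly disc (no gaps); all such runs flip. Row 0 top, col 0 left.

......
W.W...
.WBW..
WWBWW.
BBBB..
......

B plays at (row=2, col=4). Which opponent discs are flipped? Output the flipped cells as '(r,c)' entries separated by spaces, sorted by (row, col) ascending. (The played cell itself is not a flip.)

Dir NW: first cell '.' (not opp) -> no flip
Dir N: first cell '.' (not opp) -> no flip
Dir NE: first cell '.' (not opp) -> no flip
Dir W: opp run (2,3) capped by B -> flip
Dir E: first cell '.' (not opp) -> no flip
Dir SW: opp run (3,3) capped by B -> flip
Dir S: opp run (3,4), next='.' -> no flip
Dir SE: first cell '.' (not opp) -> no flip

Answer: (2,3) (3,3)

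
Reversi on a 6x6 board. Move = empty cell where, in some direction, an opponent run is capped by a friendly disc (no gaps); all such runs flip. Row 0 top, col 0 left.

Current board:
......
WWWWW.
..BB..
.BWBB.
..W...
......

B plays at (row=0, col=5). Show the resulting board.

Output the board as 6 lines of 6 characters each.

Answer: .....B
WWWWB.
..BB..
.BWBB.
..W...
......

Derivation:
Place B at (0,5); scan 8 dirs for brackets.
Dir NW: edge -> no flip
Dir N: edge -> no flip
Dir NE: edge -> no flip
Dir W: first cell '.' (not opp) -> no flip
Dir E: edge -> no flip
Dir SW: opp run (1,4) capped by B -> flip
Dir S: first cell '.' (not opp) -> no flip
Dir SE: edge -> no flip
All flips: (1,4)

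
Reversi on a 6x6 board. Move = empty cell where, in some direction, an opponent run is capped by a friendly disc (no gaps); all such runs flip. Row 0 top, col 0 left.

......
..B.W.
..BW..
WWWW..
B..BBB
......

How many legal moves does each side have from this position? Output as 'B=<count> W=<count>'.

Answer: B=6 W=9

Derivation:
-- B to move --
(0,3): no bracket -> illegal
(0,4): no bracket -> illegal
(0,5): no bracket -> illegal
(1,3): flips 2 -> legal
(1,5): no bracket -> illegal
(2,0): flips 1 -> legal
(2,1): flips 1 -> legal
(2,4): flips 1 -> legal
(2,5): no bracket -> illegal
(3,4): flips 1 -> legal
(4,1): no bracket -> illegal
(4,2): flips 1 -> legal
B mobility = 6
-- W to move --
(0,1): flips 1 -> legal
(0,2): flips 2 -> legal
(0,3): no bracket -> illegal
(1,1): flips 1 -> legal
(1,3): flips 1 -> legal
(2,1): flips 1 -> legal
(3,4): no bracket -> illegal
(3,5): no bracket -> illegal
(4,1): no bracket -> illegal
(4,2): no bracket -> illegal
(5,0): flips 1 -> legal
(5,1): no bracket -> illegal
(5,2): no bracket -> illegal
(5,3): flips 1 -> legal
(5,4): flips 1 -> legal
(5,5): flips 1 -> legal
W mobility = 9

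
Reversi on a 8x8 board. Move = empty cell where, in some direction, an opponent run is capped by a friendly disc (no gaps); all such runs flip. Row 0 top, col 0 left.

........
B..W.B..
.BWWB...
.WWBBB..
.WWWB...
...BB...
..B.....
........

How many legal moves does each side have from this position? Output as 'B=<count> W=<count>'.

-- B to move --
(0,2): flips 1 -> legal
(0,3): flips 2 -> legal
(0,4): no bracket -> illegal
(1,1): flips 1 -> legal
(1,2): flips 1 -> legal
(1,4): no bracket -> illegal
(2,0): flips 2 -> legal
(3,0): flips 2 -> legal
(4,0): flips 3 -> legal
(5,0): no bracket -> illegal
(5,1): flips 3 -> legal
(5,2): flips 1 -> legal
B mobility = 9
-- W to move --
(0,0): no bracket -> illegal
(0,1): no bracket -> illegal
(0,4): no bracket -> illegal
(0,5): no bracket -> illegal
(0,6): flips 3 -> legal
(1,1): flips 1 -> legal
(1,2): no bracket -> illegal
(1,4): no bracket -> illegal
(1,6): no bracket -> illegal
(2,0): flips 1 -> legal
(2,5): flips 2 -> legal
(2,6): no bracket -> illegal
(3,0): no bracket -> illegal
(3,6): flips 3 -> legal
(4,5): flips 2 -> legal
(4,6): flips 2 -> legal
(5,1): no bracket -> illegal
(5,2): no bracket -> illegal
(5,5): flips 2 -> legal
(6,1): no bracket -> illegal
(6,3): flips 1 -> legal
(6,4): flips 1 -> legal
(6,5): flips 1 -> legal
(7,1): no bracket -> illegal
(7,2): no bracket -> illegal
(7,3): no bracket -> illegal
W mobility = 11

Answer: B=9 W=11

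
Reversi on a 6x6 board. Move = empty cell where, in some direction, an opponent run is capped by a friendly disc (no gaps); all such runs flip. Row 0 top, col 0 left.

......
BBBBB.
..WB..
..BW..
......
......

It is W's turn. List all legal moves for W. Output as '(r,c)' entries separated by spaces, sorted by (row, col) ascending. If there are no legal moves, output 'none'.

Answer: (0,0) (0,2) (0,3) (0,4) (2,4) (3,1) (4,2)

Derivation:
(0,0): flips 1 -> legal
(0,1): no bracket -> illegal
(0,2): flips 1 -> legal
(0,3): flips 2 -> legal
(0,4): flips 1 -> legal
(0,5): no bracket -> illegal
(1,5): no bracket -> illegal
(2,0): no bracket -> illegal
(2,1): no bracket -> illegal
(2,4): flips 1 -> legal
(2,5): no bracket -> illegal
(3,1): flips 1 -> legal
(3,4): no bracket -> illegal
(4,1): no bracket -> illegal
(4,2): flips 1 -> legal
(4,3): no bracket -> illegal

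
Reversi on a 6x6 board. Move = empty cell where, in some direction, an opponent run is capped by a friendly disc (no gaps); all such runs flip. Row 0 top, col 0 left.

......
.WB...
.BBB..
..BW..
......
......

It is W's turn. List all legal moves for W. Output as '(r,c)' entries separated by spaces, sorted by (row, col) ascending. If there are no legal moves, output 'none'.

(0,1): no bracket -> illegal
(0,2): no bracket -> illegal
(0,3): no bracket -> illegal
(1,0): no bracket -> illegal
(1,3): flips 2 -> legal
(1,4): no bracket -> illegal
(2,0): no bracket -> illegal
(2,4): no bracket -> illegal
(3,0): no bracket -> illegal
(3,1): flips 2 -> legal
(3,4): no bracket -> illegal
(4,1): no bracket -> illegal
(4,2): no bracket -> illegal
(4,3): no bracket -> illegal

Answer: (1,3) (3,1)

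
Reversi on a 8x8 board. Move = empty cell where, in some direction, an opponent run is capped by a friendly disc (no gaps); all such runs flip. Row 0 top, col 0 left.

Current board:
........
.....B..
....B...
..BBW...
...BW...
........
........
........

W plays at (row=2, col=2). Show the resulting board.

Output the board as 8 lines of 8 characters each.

Answer: ........
.....B..
..W.B...
..BWW...
...BW...
........
........
........

Derivation:
Place W at (2,2); scan 8 dirs for brackets.
Dir NW: first cell '.' (not opp) -> no flip
Dir N: first cell '.' (not opp) -> no flip
Dir NE: first cell '.' (not opp) -> no flip
Dir W: first cell '.' (not opp) -> no flip
Dir E: first cell '.' (not opp) -> no flip
Dir SW: first cell '.' (not opp) -> no flip
Dir S: opp run (3,2), next='.' -> no flip
Dir SE: opp run (3,3) capped by W -> flip
All flips: (3,3)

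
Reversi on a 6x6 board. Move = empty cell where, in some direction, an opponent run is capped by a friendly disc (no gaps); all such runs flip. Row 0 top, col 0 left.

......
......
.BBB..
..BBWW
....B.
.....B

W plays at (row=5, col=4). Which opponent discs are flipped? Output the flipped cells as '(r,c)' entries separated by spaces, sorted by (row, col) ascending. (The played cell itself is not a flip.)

Dir NW: first cell '.' (not opp) -> no flip
Dir N: opp run (4,4) capped by W -> flip
Dir NE: first cell '.' (not opp) -> no flip
Dir W: first cell '.' (not opp) -> no flip
Dir E: opp run (5,5), next=edge -> no flip
Dir SW: edge -> no flip
Dir S: edge -> no flip
Dir SE: edge -> no flip

Answer: (4,4)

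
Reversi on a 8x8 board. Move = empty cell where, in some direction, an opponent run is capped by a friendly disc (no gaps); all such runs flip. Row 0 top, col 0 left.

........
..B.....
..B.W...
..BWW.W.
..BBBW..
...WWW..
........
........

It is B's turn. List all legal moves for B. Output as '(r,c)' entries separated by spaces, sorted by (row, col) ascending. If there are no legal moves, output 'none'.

(1,3): no bracket -> illegal
(1,4): flips 2 -> legal
(1,5): flips 2 -> legal
(2,3): flips 1 -> legal
(2,5): flips 1 -> legal
(2,6): no bracket -> illegal
(2,7): no bracket -> illegal
(3,5): flips 2 -> legal
(3,7): no bracket -> illegal
(4,6): flips 1 -> legal
(4,7): no bracket -> illegal
(5,2): no bracket -> illegal
(5,6): no bracket -> illegal
(6,2): flips 1 -> legal
(6,3): flips 1 -> legal
(6,4): flips 2 -> legal
(6,5): flips 1 -> legal
(6,6): flips 1 -> legal

Answer: (1,4) (1,5) (2,3) (2,5) (3,5) (4,6) (6,2) (6,3) (6,4) (6,5) (6,6)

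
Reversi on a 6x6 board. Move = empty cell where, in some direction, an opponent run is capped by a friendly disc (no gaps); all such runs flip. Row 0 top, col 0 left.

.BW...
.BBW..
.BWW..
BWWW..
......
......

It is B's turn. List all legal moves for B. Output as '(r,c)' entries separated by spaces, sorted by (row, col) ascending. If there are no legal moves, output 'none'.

(0,3): flips 1 -> legal
(0,4): no bracket -> illegal
(1,4): flips 1 -> legal
(2,0): no bracket -> illegal
(2,4): flips 2 -> legal
(3,4): flips 4 -> legal
(4,0): no bracket -> illegal
(4,1): flips 1 -> legal
(4,2): flips 2 -> legal
(4,3): flips 1 -> legal
(4,4): flips 2 -> legal

Answer: (0,3) (1,4) (2,4) (3,4) (4,1) (4,2) (4,3) (4,4)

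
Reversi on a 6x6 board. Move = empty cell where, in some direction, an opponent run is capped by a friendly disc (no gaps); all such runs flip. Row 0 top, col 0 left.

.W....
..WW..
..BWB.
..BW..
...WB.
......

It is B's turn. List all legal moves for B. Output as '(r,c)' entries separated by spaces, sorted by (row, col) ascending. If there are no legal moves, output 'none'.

Answer: (0,2) (0,4) (1,4) (3,4) (4,2) (5,4)

Derivation:
(0,0): no bracket -> illegal
(0,2): flips 2 -> legal
(0,3): no bracket -> illegal
(0,4): flips 1 -> legal
(1,0): no bracket -> illegal
(1,1): no bracket -> illegal
(1,4): flips 1 -> legal
(2,1): no bracket -> illegal
(3,4): flips 1 -> legal
(4,2): flips 2 -> legal
(5,2): no bracket -> illegal
(5,3): no bracket -> illegal
(5,4): flips 1 -> legal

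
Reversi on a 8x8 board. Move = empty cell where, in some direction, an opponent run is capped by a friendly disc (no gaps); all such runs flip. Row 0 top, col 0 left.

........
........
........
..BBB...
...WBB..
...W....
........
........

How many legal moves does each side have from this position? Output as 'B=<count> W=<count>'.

-- B to move --
(4,2): flips 1 -> legal
(5,2): flips 1 -> legal
(5,4): flips 1 -> legal
(6,2): flips 1 -> legal
(6,3): flips 2 -> legal
(6,4): no bracket -> illegal
B mobility = 5
-- W to move --
(2,1): flips 1 -> legal
(2,2): no bracket -> illegal
(2,3): flips 1 -> legal
(2,4): no bracket -> illegal
(2,5): flips 1 -> legal
(3,1): no bracket -> illegal
(3,5): flips 1 -> legal
(3,6): no bracket -> illegal
(4,1): no bracket -> illegal
(4,2): no bracket -> illegal
(4,6): flips 2 -> legal
(5,4): no bracket -> illegal
(5,5): no bracket -> illegal
(5,6): no bracket -> illegal
W mobility = 5

Answer: B=5 W=5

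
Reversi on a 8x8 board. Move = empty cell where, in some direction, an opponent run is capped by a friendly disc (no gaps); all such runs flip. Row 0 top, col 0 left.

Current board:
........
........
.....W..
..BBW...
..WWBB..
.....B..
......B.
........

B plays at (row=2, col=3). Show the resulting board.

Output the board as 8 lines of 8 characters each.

Place B at (2,3); scan 8 dirs for brackets.
Dir NW: first cell '.' (not opp) -> no flip
Dir N: first cell '.' (not opp) -> no flip
Dir NE: first cell '.' (not opp) -> no flip
Dir W: first cell '.' (not opp) -> no flip
Dir E: first cell '.' (not opp) -> no flip
Dir SW: first cell 'B' (not opp) -> no flip
Dir S: first cell 'B' (not opp) -> no flip
Dir SE: opp run (3,4) capped by B -> flip
All flips: (3,4)

Answer: ........
........
...B.W..
..BBB...
..WWBB..
.....B..
......B.
........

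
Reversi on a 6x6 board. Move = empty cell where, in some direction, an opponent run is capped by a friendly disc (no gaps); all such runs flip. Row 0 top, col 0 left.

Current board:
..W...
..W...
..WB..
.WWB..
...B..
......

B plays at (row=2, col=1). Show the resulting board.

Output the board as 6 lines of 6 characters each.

Answer: ..W...
..W...
.BBB..
.WBB..
...B..
......

Derivation:
Place B at (2,1); scan 8 dirs for brackets.
Dir NW: first cell '.' (not opp) -> no flip
Dir N: first cell '.' (not opp) -> no flip
Dir NE: opp run (1,2), next='.' -> no flip
Dir W: first cell '.' (not opp) -> no flip
Dir E: opp run (2,2) capped by B -> flip
Dir SW: first cell '.' (not opp) -> no flip
Dir S: opp run (3,1), next='.' -> no flip
Dir SE: opp run (3,2) capped by B -> flip
All flips: (2,2) (3,2)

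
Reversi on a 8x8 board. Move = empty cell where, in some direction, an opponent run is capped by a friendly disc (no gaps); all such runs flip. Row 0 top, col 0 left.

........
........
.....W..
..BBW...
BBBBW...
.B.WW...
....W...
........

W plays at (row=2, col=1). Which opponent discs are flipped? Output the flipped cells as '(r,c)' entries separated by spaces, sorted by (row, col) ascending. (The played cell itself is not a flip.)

Dir NW: first cell '.' (not opp) -> no flip
Dir N: first cell '.' (not opp) -> no flip
Dir NE: first cell '.' (not opp) -> no flip
Dir W: first cell '.' (not opp) -> no flip
Dir E: first cell '.' (not opp) -> no flip
Dir SW: first cell '.' (not opp) -> no flip
Dir S: first cell '.' (not opp) -> no flip
Dir SE: opp run (3,2) (4,3) capped by W -> flip

Answer: (3,2) (4,3)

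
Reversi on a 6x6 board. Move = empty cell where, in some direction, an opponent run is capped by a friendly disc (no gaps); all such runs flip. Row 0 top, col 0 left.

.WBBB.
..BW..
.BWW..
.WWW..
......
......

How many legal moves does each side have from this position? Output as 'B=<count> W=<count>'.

-- B to move --
(0,0): flips 1 -> legal
(1,0): no bracket -> illegal
(1,1): no bracket -> illegal
(1,4): flips 1 -> legal
(2,0): no bracket -> illegal
(2,4): flips 3 -> legal
(3,0): no bracket -> illegal
(3,4): flips 1 -> legal
(4,0): flips 3 -> legal
(4,1): flips 1 -> legal
(4,2): flips 2 -> legal
(4,3): flips 4 -> legal
(4,4): no bracket -> illegal
B mobility = 8
-- W to move --
(0,5): flips 3 -> legal
(1,0): flips 1 -> legal
(1,1): flips 2 -> legal
(1,4): no bracket -> illegal
(1,5): no bracket -> illegal
(2,0): flips 1 -> legal
(3,0): no bracket -> illegal
W mobility = 4

Answer: B=8 W=4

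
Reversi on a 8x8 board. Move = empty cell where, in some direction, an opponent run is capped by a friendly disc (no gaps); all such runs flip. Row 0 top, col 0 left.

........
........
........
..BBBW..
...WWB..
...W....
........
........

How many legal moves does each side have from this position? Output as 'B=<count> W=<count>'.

Answer: B=7 W=8

Derivation:
-- B to move --
(2,4): no bracket -> illegal
(2,5): flips 1 -> legal
(2,6): no bracket -> illegal
(3,6): flips 1 -> legal
(4,2): flips 2 -> legal
(4,6): no bracket -> illegal
(5,2): flips 1 -> legal
(5,4): flips 2 -> legal
(5,5): flips 1 -> legal
(6,2): no bracket -> illegal
(6,3): flips 2 -> legal
(6,4): no bracket -> illegal
B mobility = 7
-- W to move --
(2,1): flips 1 -> legal
(2,2): flips 1 -> legal
(2,3): flips 1 -> legal
(2,4): flips 1 -> legal
(2,5): flips 1 -> legal
(3,1): flips 3 -> legal
(3,6): no bracket -> illegal
(4,1): no bracket -> illegal
(4,2): no bracket -> illegal
(4,6): flips 1 -> legal
(5,4): no bracket -> illegal
(5,5): flips 1 -> legal
(5,6): no bracket -> illegal
W mobility = 8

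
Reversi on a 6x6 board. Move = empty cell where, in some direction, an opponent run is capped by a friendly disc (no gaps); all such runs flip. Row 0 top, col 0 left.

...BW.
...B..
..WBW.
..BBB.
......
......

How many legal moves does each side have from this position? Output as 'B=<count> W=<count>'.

Answer: B=9 W=3

Derivation:
-- B to move --
(0,5): flips 1 -> legal
(1,1): flips 1 -> legal
(1,2): flips 1 -> legal
(1,4): flips 1 -> legal
(1,5): flips 1 -> legal
(2,1): flips 1 -> legal
(2,5): flips 1 -> legal
(3,1): flips 1 -> legal
(3,5): flips 1 -> legal
B mobility = 9
-- W to move --
(0,2): flips 2 -> legal
(1,2): no bracket -> illegal
(1,4): no bracket -> illegal
(2,1): no bracket -> illegal
(2,5): no bracket -> illegal
(3,1): no bracket -> illegal
(3,5): no bracket -> illegal
(4,1): no bracket -> illegal
(4,2): flips 2 -> legal
(4,3): no bracket -> illegal
(4,4): flips 2 -> legal
(4,5): no bracket -> illegal
W mobility = 3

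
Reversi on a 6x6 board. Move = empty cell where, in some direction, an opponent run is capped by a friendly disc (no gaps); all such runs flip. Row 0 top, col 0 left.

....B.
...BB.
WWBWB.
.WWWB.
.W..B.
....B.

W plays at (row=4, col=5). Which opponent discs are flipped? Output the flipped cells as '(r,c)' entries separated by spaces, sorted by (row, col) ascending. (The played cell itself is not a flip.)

Answer: (3,4)

Derivation:
Dir NW: opp run (3,4) capped by W -> flip
Dir N: first cell '.' (not opp) -> no flip
Dir NE: edge -> no flip
Dir W: opp run (4,4), next='.' -> no flip
Dir E: edge -> no flip
Dir SW: opp run (5,4), next=edge -> no flip
Dir S: first cell '.' (not opp) -> no flip
Dir SE: edge -> no flip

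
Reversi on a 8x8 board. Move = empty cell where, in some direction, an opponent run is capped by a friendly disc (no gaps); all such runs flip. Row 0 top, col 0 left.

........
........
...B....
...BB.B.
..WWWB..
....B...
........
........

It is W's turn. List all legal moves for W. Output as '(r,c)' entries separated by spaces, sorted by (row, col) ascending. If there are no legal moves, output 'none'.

(1,2): no bracket -> illegal
(1,3): flips 2 -> legal
(1,4): no bracket -> illegal
(2,2): flips 1 -> legal
(2,4): flips 2 -> legal
(2,5): flips 1 -> legal
(2,6): no bracket -> illegal
(2,7): no bracket -> illegal
(3,2): no bracket -> illegal
(3,5): no bracket -> illegal
(3,7): no bracket -> illegal
(4,6): flips 1 -> legal
(4,7): no bracket -> illegal
(5,3): no bracket -> illegal
(5,5): no bracket -> illegal
(5,6): no bracket -> illegal
(6,3): no bracket -> illegal
(6,4): flips 1 -> legal
(6,5): flips 1 -> legal

Answer: (1,3) (2,2) (2,4) (2,5) (4,6) (6,4) (6,5)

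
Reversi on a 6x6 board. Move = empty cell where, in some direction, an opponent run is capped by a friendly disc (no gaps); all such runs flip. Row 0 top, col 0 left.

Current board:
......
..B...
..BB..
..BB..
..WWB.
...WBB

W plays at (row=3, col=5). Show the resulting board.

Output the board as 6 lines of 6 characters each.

Place W at (3,5); scan 8 dirs for brackets.
Dir NW: first cell '.' (not opp) -> no flip
Dir N: first cell '.' (not opp) -> no flip
Dir NE: edge -> no flip
Dir W: first cell '.' (not opp) -> no flip
Dir E: edge -> no flip
Dir SW: opp run (4,4) capped by W -> flip
Dir S: first cell '.' (not opp) -> no flip
Dir SE: edge -> no flip
All flips: (4,4)

Answer: ......
..B...
..BB..
..BB.W
..WWW.
...WBB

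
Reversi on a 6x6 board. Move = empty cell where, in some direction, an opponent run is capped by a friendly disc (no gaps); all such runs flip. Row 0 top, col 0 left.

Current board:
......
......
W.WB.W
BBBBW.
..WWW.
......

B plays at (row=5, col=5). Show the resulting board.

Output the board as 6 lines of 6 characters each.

Answer: ......
......
W.WB.W
BBBBW.
..WWB.
.....B

Derivation:
Place B at (5,5); scan 8 dirs for brackets.
Dir NW: opp run (4,4) capped by B -> flip
Dir N: first cell '.' (not opp) -> no flip
Dir NE: edge -> no flip
Dir W: first cell '.' (not opp) -> no flip
Dir E: edge -> no flip
Dir SW: edge -> no flip
Dir S: edge -> no flip
Dir SE: edge -> no flip
All flips: (4,4)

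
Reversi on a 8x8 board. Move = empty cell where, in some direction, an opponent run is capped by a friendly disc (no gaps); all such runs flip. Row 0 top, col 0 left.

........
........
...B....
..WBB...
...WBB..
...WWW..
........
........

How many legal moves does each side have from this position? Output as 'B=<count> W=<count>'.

Answer: B=9 W=8

Derivation:
-- B to move --
(2,1): no bracket -> illegal
(2,2): no bracket -> illegal
(3,1): flips 1 -> legal
(4,1): flips 1 -> legal
(4,2): flips 1 -> legal
(4,6): no bracket -> illegal
(5,2): flips 1 -> legal
(5,6): no bracket -> illegal
(6,2): flips 1 -> legal
(6,3): flips 3 -> legal
(6,4): flips 1 -> legal
(6,5): flips 1 -> legal
(6,6): flips 1 -> legal
B mobility = 9
-- W to move --
(1,2): no bracket -> illegal
(1,3): flips 2 -> legal
(1,4): flips 1 -> legal
(2,2): flips 2 -> legal
(2,4): flips 2 -> legal
(2,5): flips 1 -> legal
(3,5): flips 4 -> legal
(3,6): flips 1 -> legal
(4,2): no bracket -> illegal
(4,6): flips 2 -> legal
(5,6): no bracket -> illegal
W mobility = 8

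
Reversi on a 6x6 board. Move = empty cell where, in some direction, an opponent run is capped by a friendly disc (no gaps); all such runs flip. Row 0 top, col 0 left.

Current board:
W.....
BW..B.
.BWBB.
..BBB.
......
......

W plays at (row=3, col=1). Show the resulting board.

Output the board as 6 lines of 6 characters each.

Answer: W.....
BW..B.
.WWBB.
.WBBB.
......
......

Derivation:
Place W at (3,1); scan 8 dirs for brackets.
Dir NW: first cell '.' (not opp) -> no flip
Dir N: opp run (2,1) capped by W -> flip
Dir NE: first cell 'W' (not opp) -> no flip
Dir W: first cell '.' (not opp) -> no flip
Dir E: opp run (3,2) (3,3) (3,4), next='.' -> no flip
Dir SW: first cell '.' (not opp) -> no flip
Dir S: first cell '.' (not opp) -> no flip
Dir SE: first cell '.' (not opp) -> no flip
All flips: (2,1)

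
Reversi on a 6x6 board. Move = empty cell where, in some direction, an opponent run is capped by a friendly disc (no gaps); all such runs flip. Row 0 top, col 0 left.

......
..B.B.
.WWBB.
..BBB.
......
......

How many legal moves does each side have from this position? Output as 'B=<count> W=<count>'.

-- B to move --
(1,0): flips 1 -> legal
(1,1): flips 1 -> legal
(1,3): no bracket -> illegal
(2,0): flips 2 -> legal
(3,0): flips 1 -> legal
(3,1): no bracket -> illegal
B mobility = 4
-- W to move --
(0,1): no bracket -> illegal
(0,2): flips 1 -> legal
(0,3): flips 1 -> legal
(0,4): no bracket -> illegal
(0,5): no bracket -> illegal
(1,1): no bracket -> illegal
(1,3): no bracket -> illegal
(1,5): no bracket -> illegal
(2,5): flips 2 -> legal
(3,1): no bracket -> illegal
(3,5): no bracket -> illegal
(4,1): no bracket -> illegal
(4,2): flips 1 -> legal
(4,3): flips 1 -> legal
(4,4): flips 1 -> legal
(4,5): no bracket -> illegal
W mobility = 6

Answer: B=4 W=6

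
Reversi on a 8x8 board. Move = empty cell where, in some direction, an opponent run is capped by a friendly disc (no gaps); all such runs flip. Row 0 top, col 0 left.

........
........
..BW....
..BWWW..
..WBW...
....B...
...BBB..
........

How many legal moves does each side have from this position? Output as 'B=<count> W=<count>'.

Answer: B=9 W=8

Derivation:
-- B to move --
(1,2): no bracket -> illegal
(1,3): flips 2 -> legal
(1,4): flips 1 -> legal
(2,4): flips 3 -> legal
(2,5): flips 1 -> legal
(2,6): no bracket -> illegal
(3,1): no bracket -> illegal
(3,6): flips 3 -> legal
(4,1): flips 1 -> legal
(4,5): flips 1 -> legal
(4,6): no bracket -> illegal
(5,1): no bracket -> illegal
(5,2): flips 1 -> legal
(5,3): no bracket -> illegal
(5,5): flips 2 -> legal
B mobility = 9
-- W to move --
(1,1): flips 1 -> legal
(1,2): flips 2 -> legal
(1,3): no bracket -> illegal
(2,1): flips 1 -> legal
(3,1): flips 1 -> legal
(4,1): flips 1 -> legal
(4,5): no bracket -> illegal
(5,2): flips 1 -> legal
(5,3): flips 1 -> legal
(5,5): no bracket -> illegal
(5,6): no bracket -> illegal
(6,2): no bracket -> illegal
(6,6): no bracket -> illegal
(7,2): no bracket -> illegal
(7,3): no bracket -> illegal
(7,4): flips 2 -> legal
(7,5): no bracket -> illegal
(7,6): no bracket -> illegal
W mobility = 8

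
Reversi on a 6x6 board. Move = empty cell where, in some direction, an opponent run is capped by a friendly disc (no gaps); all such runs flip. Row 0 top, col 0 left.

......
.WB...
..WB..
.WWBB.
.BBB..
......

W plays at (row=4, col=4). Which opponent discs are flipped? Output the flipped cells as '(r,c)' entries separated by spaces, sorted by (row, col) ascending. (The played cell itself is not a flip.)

Answer: (3,3)

Derivation:
Dir NW: opp run (3,3) capped by W -> flip
Dir N: opp run (3,4), next='.' -> no flip
Dir NE: first cell '.' (not opp) -> no flip
Dir W: opp run (4,3) (4,2) (4,1), next='.' -> no flip
Dir E: first cell '.' (not opp) -> no flip
Dir SW: first cell '.' (not opp) -> no flip
Dir S: first cell '.' (not opp) -> no flip
Dir SE: first cell '.' (not opp) -> no flip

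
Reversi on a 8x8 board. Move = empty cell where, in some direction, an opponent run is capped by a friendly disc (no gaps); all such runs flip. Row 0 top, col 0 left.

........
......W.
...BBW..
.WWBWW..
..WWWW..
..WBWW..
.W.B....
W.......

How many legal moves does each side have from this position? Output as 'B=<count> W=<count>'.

-- B to move --
(0,5): no bracket -> illegal
(0,6): no bracket -> illegal
(0,7): no bracket -> illegal
(1,4): no bracket -> illegal
(1,5): no bracket -> illegal
(1,7): no bracket -> illegal
(2,0): flips 2 -> legal
(2,1): no bracket -> illegal
(2,2): no bracket -> illegal
(2,6): flips 3 -> legal
(2,7): no bracket -> illegal
(3,0): flips 2 -> legal
(3,6): flips 4 -> legal
(4,0): no bracket -> illegal
(4,1): flips 2 -> legal
(4,6): flips 1 -> legal
(5,0): no bracket -> illegal
(5,1): flips 2 -> legal
(5,6): flips 4 -> legal
(6,0): no bracket -> illegal
(6,2): no bracket -> illegal
(6,4): flips 3 -> legal
(6,5): no bracket -> illegal
(6,6): flips 2 -> legal
(7,1): no bracket -> illegal
(7,2): no bracket -> illegal
B mobility = 10
-- W to move --
(1,2): flips 1 -> legal
(1,3): flips 3 -> legal
(1,4): flips 2 -> legal
(1,5): flips 2 -> legal
(2,2): flips 3 -> legal
(6,2): flips 1 -> legal
(6,4): flips 1 -> legal
(7,2): flips 1 -> legal
(7,3): flips 2 -> legal
(7,4): flips 1 -> legal
W mobility = 10

Answer: B=10 W=10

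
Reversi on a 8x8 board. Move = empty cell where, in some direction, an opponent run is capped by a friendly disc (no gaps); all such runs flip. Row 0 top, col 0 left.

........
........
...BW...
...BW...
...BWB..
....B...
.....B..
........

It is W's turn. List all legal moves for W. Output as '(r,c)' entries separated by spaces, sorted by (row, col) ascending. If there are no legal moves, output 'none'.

Answer: (1,2) (2,2) (3,2) (4,2) (4,6) (5,2) (5,6) (6,4)

Derivation:
(1,2): flips 1 -> legal
(1,3): no bracket -> illegal
(1,4): no bracket -> illegal
(2,2): flips 2 -> legal
(3,2): flips 1 -> legal
(3,5): no bracket -> illegal
(3,6): no bracket -> illegal
(4,2): flips 2 -> legal
(4,6): flips 1 -> legal
(5,2): flips 1 -> legal
(5,3): no bracket -> illegal
(5,5): no bracket -> illegal
(5,6): flips 1 -> legal
(6,3): no bracket -> illegal
(6,4): flips 1 -> legal
(6,6): no bracket -> illegal
(7,4): no bracket -> illegal
(7,5): no bracket -> illegal
(7,6): no bracket -> illegal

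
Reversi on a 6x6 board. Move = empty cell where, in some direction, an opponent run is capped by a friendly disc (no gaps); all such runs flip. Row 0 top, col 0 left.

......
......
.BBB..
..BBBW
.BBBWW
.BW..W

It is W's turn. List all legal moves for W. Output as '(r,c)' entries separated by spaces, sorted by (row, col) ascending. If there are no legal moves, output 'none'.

Answer: (1,1) (1,2) (2,4) (2,5) (3,0) (3,1) (4,0) (5,0)

Derivation:
(1,0): no bracket -> illegal
(1,1): flips 2 -> legal
(1,2): flips 5 -> legal
(1,3): no bracket -> illegal
(1,4): no bracket -> illegal
(2,0): no bracket -> illegal
(2,4): flips 1 -> legal
(2,5): flips 2 -> legal
(3,0): flips 1 -> legal
(3,1): flips 3 -> legal
(4,0): flips 3 -> legal
(5,0): flips 1 -> legal
(5,3): no bracket -> illegal
(5,4): no bracket -> illegal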